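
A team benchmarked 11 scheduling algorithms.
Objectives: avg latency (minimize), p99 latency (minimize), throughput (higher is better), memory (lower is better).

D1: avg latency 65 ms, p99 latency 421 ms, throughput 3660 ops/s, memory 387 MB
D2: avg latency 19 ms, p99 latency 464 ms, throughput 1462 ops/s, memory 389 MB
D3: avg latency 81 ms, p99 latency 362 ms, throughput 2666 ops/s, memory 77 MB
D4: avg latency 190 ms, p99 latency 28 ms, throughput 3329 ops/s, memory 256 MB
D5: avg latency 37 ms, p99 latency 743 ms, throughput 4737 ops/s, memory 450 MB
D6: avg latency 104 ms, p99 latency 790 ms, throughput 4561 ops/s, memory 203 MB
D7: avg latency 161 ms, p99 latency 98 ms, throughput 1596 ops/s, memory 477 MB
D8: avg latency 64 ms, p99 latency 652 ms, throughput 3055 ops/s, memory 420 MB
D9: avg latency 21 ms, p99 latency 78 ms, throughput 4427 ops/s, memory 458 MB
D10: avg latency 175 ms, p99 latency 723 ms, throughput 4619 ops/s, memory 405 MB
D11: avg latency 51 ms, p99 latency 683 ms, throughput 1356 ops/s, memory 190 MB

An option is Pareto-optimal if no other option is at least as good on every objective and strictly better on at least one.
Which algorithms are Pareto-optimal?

D1, D2, D3, D4, D5, D6, D8, D9, D10, D11

D1: not dominated.
D2: not dominated (best avg latency).
D3: not dominated (best memory).
D4: not dominated (best p99 latency).
D5: not dominated (best throughput).
D6: not dominated.
D7: dominated by D9 (avg latency 21≤161, p99 latency 78≤98, throughput 4427≥1596, memory 458≤477).
D8: not dominated.
D9: not dominated.
D10: not dominated.
D11: not dominated.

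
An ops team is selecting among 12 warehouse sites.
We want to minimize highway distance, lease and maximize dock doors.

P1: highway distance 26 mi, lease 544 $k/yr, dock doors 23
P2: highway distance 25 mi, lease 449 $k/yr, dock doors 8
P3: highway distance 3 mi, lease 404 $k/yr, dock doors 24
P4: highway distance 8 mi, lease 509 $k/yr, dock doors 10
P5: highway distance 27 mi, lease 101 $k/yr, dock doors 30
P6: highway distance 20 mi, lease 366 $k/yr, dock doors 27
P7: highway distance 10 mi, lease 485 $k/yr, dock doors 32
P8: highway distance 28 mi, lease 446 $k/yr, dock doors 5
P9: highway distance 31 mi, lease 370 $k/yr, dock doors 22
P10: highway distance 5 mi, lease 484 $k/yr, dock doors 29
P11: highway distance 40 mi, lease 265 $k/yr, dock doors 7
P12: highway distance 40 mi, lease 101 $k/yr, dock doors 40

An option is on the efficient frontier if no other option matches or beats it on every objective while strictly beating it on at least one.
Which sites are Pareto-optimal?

P3, P5, P6, P7, P10, P12

P1: dominated by P3 (highway distance 3≤26, lease 404≤544, dock doors 24≥23).
P2: dominated by P3 (highway distance 3≤25, lease 404≤449, dock doors 24≥8).
P3: not dominated (best highway distance).
P4: dominated by P3 (highway distance 3≤8, lease 404≤509, dock doors 24≥10).
P5: not dominated.
P6: not dominated.
P7: not dominated.
P8: dominated by P3 (highway distance 3≤28, lease 404≤446, dock doors 24≥5).
P9: dominated by P5 (highway distance 27≤31, lease 101≤370, dock doors 30≥22).
P10: not dominated.
P11: dominated by P5 (highway distance 27≤40, lease 101≤265, dock doors 30≥7).
P12: not dominated (best dock doors).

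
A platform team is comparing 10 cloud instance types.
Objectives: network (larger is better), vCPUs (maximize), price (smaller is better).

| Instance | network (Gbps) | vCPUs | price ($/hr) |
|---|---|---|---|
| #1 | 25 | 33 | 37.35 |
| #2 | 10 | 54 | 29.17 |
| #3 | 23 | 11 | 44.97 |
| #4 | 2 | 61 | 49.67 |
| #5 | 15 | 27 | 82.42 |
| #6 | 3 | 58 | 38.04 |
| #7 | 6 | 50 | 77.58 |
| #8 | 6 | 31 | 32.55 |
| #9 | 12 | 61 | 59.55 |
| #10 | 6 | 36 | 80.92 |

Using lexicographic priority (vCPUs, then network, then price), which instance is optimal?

First maximize vCPUs: best is 61, kept {#4, #9}.
Then maximize network: best is 12, kept {#9}.

#9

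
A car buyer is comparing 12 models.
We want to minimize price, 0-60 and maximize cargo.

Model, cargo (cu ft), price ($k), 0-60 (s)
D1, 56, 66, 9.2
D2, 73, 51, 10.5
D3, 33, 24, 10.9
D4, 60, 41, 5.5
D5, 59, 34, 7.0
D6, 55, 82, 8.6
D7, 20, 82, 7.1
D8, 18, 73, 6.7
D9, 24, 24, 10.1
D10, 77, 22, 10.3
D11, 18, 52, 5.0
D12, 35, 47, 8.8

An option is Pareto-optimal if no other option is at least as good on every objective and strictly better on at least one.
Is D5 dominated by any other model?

No

D1: worse on cargo (56 vs 59).
D2: worse on price (51 vs 34).
D3: worse on cargo (33 vs 59).
D4: worse on price (41 vs 34).
D6: worse on cargo (55 vs 59).
D7: worse on cargo (20 vs 59).
D8: worse on cargo (18 vs 59).
D9: worse on cargo (24 vs 59).
D10: worse on 0-60 (10.3 vs 7.0).
D11: worse on cargo (18 vs 59).
D12: worse on cargo (35 vs 59).
No option is at least as good as D5 on every objective and strictly better on one.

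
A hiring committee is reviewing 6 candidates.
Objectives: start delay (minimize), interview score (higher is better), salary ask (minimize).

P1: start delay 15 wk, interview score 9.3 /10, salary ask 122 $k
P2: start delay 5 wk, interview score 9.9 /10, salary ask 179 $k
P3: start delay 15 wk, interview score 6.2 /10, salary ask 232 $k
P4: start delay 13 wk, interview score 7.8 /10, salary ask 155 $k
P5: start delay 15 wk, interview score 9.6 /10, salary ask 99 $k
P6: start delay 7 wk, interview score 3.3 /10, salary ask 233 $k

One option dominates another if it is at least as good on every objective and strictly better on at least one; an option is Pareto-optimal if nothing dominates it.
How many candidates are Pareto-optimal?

3

P1: dominated by P5 (start delay 15≤15, interview score 9.6≥9.3, salary ask 99≤122).
P2: not dominated (best start delay).
P3: dominated by P1 (start delay 15≤15, interview score 9.3≥6.2, salary ask 122≤232).
P4: not dominated.
P5: not dominated (best salary ask).
P6: dominated by P2 (start delay 5≤7, interview score 9.9≥3.3, salary ask 179≤233).
Pareto-optimal: P2, P4, P5 → 3.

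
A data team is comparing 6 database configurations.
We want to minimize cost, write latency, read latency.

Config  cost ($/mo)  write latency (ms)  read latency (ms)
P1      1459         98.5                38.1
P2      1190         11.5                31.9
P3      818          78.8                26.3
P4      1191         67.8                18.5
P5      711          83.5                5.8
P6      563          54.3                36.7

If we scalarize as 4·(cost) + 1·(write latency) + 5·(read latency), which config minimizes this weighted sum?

P1: 4·1459 + 1·98.5 + 5·38.1 = 6125.0
P2: 4·1190 + 1·11.5 + 5·31.9 = 4931.0
P3: 4·818 + 1·78.8 + 5·26.3 = 3482.3
P4: 4·1191 + 1·67.8 + 5·18.5 = 4924.3
P5: 4·711 + 1·83.5 + 5·5.8 = 2956.5
P6: 4·563 + 1·54.3 + 5·36.7 = 2489.8
Lowest: P6 at 2489.8.

P6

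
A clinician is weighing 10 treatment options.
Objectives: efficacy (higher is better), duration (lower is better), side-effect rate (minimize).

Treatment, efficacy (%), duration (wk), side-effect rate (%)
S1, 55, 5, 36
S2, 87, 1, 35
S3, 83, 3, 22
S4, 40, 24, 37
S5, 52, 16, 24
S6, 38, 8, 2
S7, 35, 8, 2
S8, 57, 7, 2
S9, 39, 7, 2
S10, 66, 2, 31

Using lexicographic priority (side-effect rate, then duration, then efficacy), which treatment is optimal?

First minimize side-effect rate: best is 2, kept {S6, S7, S8, S9}.
Then minimize duration: best is 7, kept {S8, S9}.
Then maximize efficacy: best is 57, kept {S8}.

S8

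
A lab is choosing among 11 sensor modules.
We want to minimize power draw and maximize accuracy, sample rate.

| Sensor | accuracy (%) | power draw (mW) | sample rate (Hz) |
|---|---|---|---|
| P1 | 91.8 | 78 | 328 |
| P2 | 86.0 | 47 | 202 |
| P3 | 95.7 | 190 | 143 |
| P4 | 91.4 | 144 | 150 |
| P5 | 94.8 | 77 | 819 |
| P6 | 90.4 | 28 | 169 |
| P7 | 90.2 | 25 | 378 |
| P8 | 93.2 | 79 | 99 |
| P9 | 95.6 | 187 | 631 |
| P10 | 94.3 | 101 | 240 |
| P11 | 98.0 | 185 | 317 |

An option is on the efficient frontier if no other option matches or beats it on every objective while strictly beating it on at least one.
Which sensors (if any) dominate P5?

none

P1: worse on accuracy (91.8 vs 94.8).
P2: worse on accuracy (86.0 vs 94.8).
P3: worse on power draw (190 vs 77).
P4: worse on accuracy (91.4 vs 94.8).
P6: worse on accuracy (90.4 vs 94.8).
P7: worse on accuracy (90.2 vs 94.8).
P8: worse on accuracy (93.2 vs 94.8).
P9: worse on power draw (187 vs 77).
P10: worse on accuracy (94.3 vs 94.8).
P11: worse on power draw (185 vs 77).
No option dominates P5.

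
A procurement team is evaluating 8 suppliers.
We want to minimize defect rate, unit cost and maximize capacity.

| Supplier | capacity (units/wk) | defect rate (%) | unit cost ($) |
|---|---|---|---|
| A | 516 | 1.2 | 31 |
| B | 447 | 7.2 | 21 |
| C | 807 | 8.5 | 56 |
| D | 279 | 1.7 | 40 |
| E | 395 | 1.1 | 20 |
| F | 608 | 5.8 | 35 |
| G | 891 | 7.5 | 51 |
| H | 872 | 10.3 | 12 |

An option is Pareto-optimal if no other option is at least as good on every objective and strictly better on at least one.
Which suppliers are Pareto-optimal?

A, B, E, F, G, H

A: not dominated.
B: not dominated.
C: dominated by G (capacity 891≥807, defect rate 7.5≤8.5, unit cost 51≤56).
D: dominated by A (capacity 516≥279, defect rate 1.2≤1.7, unit cost 31≤40).
E: not dominated (best defect rate).
F: not dominated.
G: not dominated (best capacity).
H: not dominated (best unit cost).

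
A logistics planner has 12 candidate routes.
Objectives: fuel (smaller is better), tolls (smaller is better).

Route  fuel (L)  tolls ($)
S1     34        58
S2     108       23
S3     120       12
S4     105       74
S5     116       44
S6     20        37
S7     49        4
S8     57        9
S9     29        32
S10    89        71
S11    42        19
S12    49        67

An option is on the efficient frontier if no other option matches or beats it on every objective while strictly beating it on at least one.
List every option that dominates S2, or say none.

S7: fuel 49≤108, tolls 4≤23 — dominates S2.
S8: fuel 57≤108, tolls 9≤23 — dominates S2.
S11: fuel 42≤108, tolls 19≤23 — dominates S2.
Others (S1, S3, S4, S5, S6, S9, S10, S12) are each worse than S2 on at least one objective.

S7, S8, S11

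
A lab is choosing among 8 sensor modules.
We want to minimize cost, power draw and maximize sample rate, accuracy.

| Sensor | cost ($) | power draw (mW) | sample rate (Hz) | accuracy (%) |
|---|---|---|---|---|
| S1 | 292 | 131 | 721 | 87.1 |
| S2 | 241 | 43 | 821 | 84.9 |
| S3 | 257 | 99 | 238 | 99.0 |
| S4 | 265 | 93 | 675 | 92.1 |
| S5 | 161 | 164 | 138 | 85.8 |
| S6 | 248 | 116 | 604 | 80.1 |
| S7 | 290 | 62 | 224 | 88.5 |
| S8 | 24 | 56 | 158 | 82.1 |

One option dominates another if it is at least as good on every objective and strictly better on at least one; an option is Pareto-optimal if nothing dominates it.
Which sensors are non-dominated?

S1: not dominated.
S2: not dominated (best power draw).
S3: not dominated (best accuracy).
S4: not dominated.
S5: not dominated.
S6: dominated by S2 (cost 241≤248, power draw 43≤116, sample rate 821≥604, accuracy 84.9≥80.1).
S7: not dominated.
S8: not dominated (best cost).

S1, S2, S3, S4, S5, S7, S8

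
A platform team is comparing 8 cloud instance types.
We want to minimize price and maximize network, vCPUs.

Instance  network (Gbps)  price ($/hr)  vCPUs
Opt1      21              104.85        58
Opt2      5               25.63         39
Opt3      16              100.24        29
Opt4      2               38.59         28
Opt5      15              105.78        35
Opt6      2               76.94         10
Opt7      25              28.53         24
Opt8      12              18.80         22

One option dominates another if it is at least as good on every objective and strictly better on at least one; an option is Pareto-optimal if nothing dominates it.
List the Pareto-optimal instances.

Opt1: not dominated (best vCPUs).
Opt2: not dominated.
Opt3: not dominated.
Opt4: dominated by Opt2 (network 5≥2, price 25.63≤38.59, vCPUs 39≥28).
Opt5: dominated by Opt1 (network 21≥15, price 104.85≤105.78, vCPUs 58≥35).
Opt6: dominated by Opt2 (network 5≥2, price 25.63≤76.94, vCPUs 39≥10).
Opt7: not dominated (best network).
Opt8: not dominated (best price).

Opt1, Opt2, Opt3, Opt7, Opt8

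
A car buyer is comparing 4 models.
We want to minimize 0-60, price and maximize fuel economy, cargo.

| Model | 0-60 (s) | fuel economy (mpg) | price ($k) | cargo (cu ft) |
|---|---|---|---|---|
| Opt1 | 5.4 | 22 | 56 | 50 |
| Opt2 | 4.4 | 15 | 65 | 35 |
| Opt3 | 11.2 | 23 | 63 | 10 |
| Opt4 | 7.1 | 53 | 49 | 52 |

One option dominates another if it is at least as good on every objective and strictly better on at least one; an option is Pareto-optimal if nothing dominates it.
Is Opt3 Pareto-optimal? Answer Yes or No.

No

Opt4 vs Opt3: 0-60 7.1≤11.2, fuel economy 53≥23, price 49≤63, cargo 52≥10 — Opt4 is at least as good on every objective and strictly better on at least one, so Opt4 dominates Opt3.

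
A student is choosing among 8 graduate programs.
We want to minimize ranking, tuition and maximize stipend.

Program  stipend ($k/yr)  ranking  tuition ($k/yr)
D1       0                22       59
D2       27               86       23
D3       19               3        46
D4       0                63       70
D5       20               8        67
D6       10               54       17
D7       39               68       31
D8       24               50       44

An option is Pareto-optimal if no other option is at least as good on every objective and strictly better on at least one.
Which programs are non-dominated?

D1: dominated by D3 (stipend 19≥0, ranking 3≤22, tuition 46≤59).
D2: not dominated.
D3: not dominated (best ranking).
D4: dominated by D1 (stipend 0≥0, ranking 22≤63, tuition 59≤70).
D5: not dominated.
D6: not dominated (best tuition).
D7: not dominated (best stipend).
D8: not dominated.

D2, D3, D5, D6, D7, D8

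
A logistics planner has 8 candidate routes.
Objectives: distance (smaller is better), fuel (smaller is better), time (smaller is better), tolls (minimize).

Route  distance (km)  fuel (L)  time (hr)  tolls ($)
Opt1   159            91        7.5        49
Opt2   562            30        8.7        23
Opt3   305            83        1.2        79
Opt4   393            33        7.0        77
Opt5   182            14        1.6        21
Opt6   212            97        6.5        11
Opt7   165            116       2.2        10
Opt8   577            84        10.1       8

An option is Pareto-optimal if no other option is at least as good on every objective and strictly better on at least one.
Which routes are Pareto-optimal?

Opt1: not dominated (best distance).
Opt2: dominated by Opt5 (distance 182≤562, fuel 14≤30, time 1.6≤8.7, tolls 21≤23).
Opt3: not dominated (best time).
Opt4: dominated by Opt5 (distance 182≤393, fuel 14≤33, time 1.6≤7.0, tolls 21≤77).
Opt5: not dominated (best fuel).
Opt6: not dominated.
Opt7: not dominated.
Opt8: not dominated (best tolls).

Opt1, Opt3, Opt5, Opt6, Opt7, Opt8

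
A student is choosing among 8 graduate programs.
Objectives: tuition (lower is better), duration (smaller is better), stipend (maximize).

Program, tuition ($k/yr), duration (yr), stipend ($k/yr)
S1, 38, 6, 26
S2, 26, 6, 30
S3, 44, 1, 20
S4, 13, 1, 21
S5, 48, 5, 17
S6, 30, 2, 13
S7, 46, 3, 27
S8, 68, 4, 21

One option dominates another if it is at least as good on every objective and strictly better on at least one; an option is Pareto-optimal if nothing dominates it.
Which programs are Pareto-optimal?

S2, S4, S7

S1: dominated by S2 (tuition 26≤38, duration 6≤6, stipend 30≥26).
S2: not dominated (best stipend).
S3: dominated by S4 (tuition 13≤44, duration 1≤1, stipend 21≥20).
S4: not dominated (best tuition).
S5: dominated by S3 (tuition 44≤48, duration 1≤5, stipend 20≥17).
S6: dominated by S4 (tuition 13≤30, duration 1≤2, stipend 21≥13).
S7: not dominated.
S8: dominated by S4 (tuition 13≤68, duration 1≤4, stipend 21≥21).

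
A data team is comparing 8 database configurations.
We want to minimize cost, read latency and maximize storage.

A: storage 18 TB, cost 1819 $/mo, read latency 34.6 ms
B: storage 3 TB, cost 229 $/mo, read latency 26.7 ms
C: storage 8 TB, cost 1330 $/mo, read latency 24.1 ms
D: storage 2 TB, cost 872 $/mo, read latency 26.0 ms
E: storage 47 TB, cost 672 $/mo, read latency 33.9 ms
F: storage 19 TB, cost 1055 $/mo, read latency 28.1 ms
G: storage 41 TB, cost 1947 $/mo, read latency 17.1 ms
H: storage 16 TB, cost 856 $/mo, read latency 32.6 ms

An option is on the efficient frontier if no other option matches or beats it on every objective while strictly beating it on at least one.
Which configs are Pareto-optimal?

B, C, D, E, F, G, H

A: dominated by E (storage 47≥18, cost 672≤1819, read latency 33.9≤34.6).
B: not dominated (best cost).
C: not dominated.
D: not dominated.
E: not dominated (best storage).
F: not dominated.
G: not dominated (best read latency).
H: not dominated.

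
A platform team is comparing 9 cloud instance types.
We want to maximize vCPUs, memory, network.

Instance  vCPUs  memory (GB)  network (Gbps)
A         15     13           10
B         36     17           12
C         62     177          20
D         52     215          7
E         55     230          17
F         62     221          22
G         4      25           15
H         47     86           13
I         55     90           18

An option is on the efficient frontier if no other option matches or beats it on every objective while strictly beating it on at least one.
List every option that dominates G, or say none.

C: vCPUs 62≥4, memory 177≥25, network 20≥15 — dominates G.
E: vCPUs 55≥4, memory 230≥25, network 17≥15 — dominates G.
F: vCPUs 62≥4, memory 221≥25, network 22≥15 — dominates G.
I: vCPUs 55≥4, memory 90≥25, network 18≥15 — dominates G.
Others (A, B, D, H) are each worse than G on at least one objective.

C, E, F, I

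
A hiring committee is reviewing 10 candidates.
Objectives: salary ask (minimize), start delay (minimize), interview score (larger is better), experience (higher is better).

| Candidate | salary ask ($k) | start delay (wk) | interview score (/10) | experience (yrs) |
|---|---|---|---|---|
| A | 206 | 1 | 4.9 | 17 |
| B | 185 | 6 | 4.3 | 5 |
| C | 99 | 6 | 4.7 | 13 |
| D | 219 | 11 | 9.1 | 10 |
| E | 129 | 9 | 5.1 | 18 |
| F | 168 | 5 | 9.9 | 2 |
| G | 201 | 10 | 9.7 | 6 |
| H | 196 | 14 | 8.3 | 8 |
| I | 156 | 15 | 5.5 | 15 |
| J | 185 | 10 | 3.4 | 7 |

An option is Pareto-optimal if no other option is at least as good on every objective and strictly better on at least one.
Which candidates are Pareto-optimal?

A: not dominated (best start delay).
B: dominated by C (salary ask 99≤185, start delay 6≤6, interview score 4.7≥4.3, experience 13≥5).
C: not dominated (best salary ask).
D: not dominated.
E: not dominated (best experience).
F: not dominated (best interview score).
G: not dominated.
H: not dominated.
I: not dominated.
J: dominated by C (salary ask 99≤185, start delay 6≤10, interview score 4.7≥3.4, experience 13≥7).

A, C, D, E, F, G, H, I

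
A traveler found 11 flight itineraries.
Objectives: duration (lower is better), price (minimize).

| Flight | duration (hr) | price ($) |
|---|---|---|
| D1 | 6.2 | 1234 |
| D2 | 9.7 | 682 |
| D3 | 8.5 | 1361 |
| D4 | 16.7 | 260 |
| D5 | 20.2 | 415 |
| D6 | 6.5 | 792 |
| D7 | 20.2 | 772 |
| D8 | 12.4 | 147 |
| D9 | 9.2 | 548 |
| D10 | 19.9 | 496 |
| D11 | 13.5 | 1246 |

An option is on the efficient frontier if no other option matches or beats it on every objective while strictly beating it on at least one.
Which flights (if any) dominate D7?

D2, D4, D5, D8, D9, D10

D2: duration 9.7≤20.2, price 682≤772 — dominates D7.
D4: duration 16.7≤20.2, price 260≤772 — dominates D7.
D5: duration 20.2≤20.2, price 415≤772 — dominates D7.
D8: duration 12.4≤20.2, price 147≤772 — dominates D7.
D9: duration 9.2≤20.2, price 548≤772 — dominates D7.
D10: duration 19.9≤20.2, price 496≤772 — dominates D7.
Others (D1, D3, D6, D11) are each worse than D7 on at least one objective.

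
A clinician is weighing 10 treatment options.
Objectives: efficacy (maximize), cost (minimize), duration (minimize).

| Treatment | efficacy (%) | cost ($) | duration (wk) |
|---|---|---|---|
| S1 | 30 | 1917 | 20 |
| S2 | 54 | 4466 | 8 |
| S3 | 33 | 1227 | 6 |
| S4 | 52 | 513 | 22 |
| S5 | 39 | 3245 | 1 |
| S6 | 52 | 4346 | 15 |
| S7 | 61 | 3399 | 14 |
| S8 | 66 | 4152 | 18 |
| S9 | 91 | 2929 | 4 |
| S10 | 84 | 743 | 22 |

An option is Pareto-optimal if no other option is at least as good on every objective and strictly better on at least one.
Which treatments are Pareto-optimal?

S3, S4, S5, S9, S10

S1: dominated by S3 (efficacy 33≥30, cost 1227≤1917, duration 6≤20).
S2: dominated by S9 (efficacy 91≥54, cost 2929≤4466, duration 4≤8).
S3: not dominated.
S4: not dominated (best cost).
S5: not dominated (best duration).
S6: dominated by S7 (efficacy 61≥52, cost 3399≤4346, duration 14≤15).
S7: dominated by S9 (efficacy 91≥61, cost 2929≤3399, duration 4≤14).
S8: dominated by S9 (efficacy 91≥66, cost 2929≤4152, duration 4≤18).
S9: not dominated (best efficacy).
S10: not dominated.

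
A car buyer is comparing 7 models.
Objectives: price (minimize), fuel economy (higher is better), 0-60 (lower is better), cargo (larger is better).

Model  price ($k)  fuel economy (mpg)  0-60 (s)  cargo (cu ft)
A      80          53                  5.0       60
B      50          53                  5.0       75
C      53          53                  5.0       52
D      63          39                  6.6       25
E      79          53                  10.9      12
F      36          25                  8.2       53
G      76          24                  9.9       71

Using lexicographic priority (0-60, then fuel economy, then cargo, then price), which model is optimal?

B

First minimize 0-60: best is 5.0, kept {A, B, C}.
Then maximize fuel economy: best is 53, kept {A, B, C}.
Then maximize cargo: best is 75, kept {B}.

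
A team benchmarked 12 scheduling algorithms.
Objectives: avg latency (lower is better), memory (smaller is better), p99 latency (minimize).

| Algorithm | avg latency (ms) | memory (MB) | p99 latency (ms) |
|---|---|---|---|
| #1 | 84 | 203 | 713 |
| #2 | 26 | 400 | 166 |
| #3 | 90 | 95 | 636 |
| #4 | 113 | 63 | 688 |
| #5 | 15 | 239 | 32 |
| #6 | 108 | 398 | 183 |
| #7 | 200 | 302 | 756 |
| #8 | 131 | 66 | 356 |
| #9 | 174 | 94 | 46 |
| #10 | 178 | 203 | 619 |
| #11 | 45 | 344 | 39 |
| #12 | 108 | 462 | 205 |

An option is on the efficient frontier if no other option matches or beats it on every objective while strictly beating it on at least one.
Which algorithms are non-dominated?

#1: not dominated.
#2: dominated by #5 (avg latency 15≤26, memory 239≤400, p99 latency 32≤166).
#3: not dominated.
#4: not dominated (best memory).
#5: not dominated (best avg latency).
#6: dominated by #5 (avg latency 15≤108, memory 239≤398, p99 latency 32≤183).
#7: dominated by #1 (avg latency 84≤200, memory 203≤302, p99 latency 713≤756).
#8: not dominated.
#9: not dominated.
#10: dominated by #8 (avg latency 131≤178, memory 66≤203, p99 latency 356≤619).
#11: dominated by #5 (avg latency 15≤45, memory 239≤344, p99 latency 32≤39).
#12: dominated by #2 (avg latency 26≤108, memory 400≤462, p99 latency 166≤205).

#1, #3, #4, #5, #8, #9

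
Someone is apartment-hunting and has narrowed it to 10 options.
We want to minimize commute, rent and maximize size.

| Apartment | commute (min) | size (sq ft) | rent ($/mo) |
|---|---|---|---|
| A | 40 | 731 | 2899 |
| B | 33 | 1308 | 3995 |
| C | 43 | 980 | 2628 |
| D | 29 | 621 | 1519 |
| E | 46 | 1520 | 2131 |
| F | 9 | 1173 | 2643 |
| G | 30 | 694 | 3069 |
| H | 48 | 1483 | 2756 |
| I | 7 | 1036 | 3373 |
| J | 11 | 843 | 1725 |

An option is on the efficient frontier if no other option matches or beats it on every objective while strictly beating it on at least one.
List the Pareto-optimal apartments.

B, C, D, E, F, I, J

A: dominated by F (commute 9≤40, size 1173≥731, rent 2643≤2899).
B: not dominated.
C: not dominated.
D: not dominated (best rent).
E: not dominated (best size).
F: not dominated.
G: dominated by F (commute 9≤30, size 1173≥694, rent 2643≤3069).
H: dominated by E (commute 46≤48, size 1520≥1483, rent 2131≤2756).
I: not dominated (best commute).
J: not dominated.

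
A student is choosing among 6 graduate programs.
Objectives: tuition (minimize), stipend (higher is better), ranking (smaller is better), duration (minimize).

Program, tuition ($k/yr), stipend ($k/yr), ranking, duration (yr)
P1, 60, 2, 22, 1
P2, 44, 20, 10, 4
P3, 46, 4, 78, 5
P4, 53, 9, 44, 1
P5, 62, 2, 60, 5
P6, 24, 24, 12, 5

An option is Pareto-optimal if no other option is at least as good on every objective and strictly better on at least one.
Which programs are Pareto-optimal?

P1: not dominated.
P2: not dominated (best ranking).
P3: dominated by P2 (tuition 44≤46, stipend 20≥4, ranking 10≤78, duration 4≤5).
P4: not dominated.
P5: dominated by P1 (tuition 60≤62, stipend 2≥2, ranking 22≤60, duration 1≤5).
P6: not dominated (best tuition).

P1, P2, P4, P6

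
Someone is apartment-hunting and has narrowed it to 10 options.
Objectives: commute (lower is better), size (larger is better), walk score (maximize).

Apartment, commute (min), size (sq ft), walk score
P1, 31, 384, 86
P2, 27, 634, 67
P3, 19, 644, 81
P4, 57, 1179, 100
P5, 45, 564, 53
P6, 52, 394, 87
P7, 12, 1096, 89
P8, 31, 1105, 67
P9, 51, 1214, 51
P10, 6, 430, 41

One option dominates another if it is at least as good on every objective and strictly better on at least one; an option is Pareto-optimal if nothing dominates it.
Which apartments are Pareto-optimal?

P1: dominated by P7 (commute 12≤31, size 1096≥384, walk score 89≥86).
P2: dominated by P3 (commute 19≤27, size 644≥634, walk score 81≥67).
P3: dominated by P7 (commute 12≤19, size 1096≥644, walk score 89≥81).
P4: not dominated (best walk score).
P5: dominated by P2 (commute 27≤45, size 634≥564, walk score 67≥53).
P6: dominated by P7 (commute 12≤52, size 1096≥394, walk score 89≥87).
P7: not dominated.
P8: not dominated.
P9: not dominated (best size).
P10: not dominated (best commute).

P4, P7, P8, P9, P10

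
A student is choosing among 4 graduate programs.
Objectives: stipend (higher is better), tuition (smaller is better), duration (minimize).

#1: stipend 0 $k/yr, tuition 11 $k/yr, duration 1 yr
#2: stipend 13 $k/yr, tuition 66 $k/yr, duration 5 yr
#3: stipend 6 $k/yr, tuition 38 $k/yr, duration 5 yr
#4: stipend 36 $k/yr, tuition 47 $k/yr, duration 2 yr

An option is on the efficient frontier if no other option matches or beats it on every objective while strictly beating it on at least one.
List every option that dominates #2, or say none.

#4

#4: stipend 36≥13, tuition 47≤66, duration 2≤5 — dominates #2.
Others (#1, #3) are each worse than #2 on at least one objective.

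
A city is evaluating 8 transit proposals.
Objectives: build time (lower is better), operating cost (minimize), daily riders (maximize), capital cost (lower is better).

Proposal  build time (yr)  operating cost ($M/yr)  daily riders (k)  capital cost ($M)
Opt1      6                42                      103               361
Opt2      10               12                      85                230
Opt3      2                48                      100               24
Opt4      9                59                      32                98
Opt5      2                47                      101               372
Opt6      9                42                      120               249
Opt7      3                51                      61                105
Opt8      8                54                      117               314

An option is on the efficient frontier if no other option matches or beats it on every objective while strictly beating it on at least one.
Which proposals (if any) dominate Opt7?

Opt3: build time 2≤3, operating cost 48≤51, daily riders 100≥61, capital cost 24≤105 — dominates Opt7.
Others (Opt1, Opt2, Opt4, Opt5, Opt6, Opt8) are each worse than Opt7 on at least one objective.

Opt3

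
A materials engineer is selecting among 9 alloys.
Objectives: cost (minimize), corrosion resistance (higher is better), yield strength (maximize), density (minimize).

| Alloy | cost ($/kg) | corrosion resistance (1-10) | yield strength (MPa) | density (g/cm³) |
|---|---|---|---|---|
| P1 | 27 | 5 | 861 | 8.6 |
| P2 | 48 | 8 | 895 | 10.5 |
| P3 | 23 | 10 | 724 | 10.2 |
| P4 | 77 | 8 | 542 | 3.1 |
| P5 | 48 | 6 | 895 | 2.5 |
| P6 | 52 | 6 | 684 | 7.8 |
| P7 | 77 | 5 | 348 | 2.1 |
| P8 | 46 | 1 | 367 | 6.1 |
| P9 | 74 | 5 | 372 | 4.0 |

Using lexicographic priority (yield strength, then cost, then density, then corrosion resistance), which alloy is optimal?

P5

First maximize yield strength: best is 895, kept {P2, P5}.
Then minimize cost: best is 48, kept {P2, P5}.
Then minimize density: best is 2.5, kept {P5}.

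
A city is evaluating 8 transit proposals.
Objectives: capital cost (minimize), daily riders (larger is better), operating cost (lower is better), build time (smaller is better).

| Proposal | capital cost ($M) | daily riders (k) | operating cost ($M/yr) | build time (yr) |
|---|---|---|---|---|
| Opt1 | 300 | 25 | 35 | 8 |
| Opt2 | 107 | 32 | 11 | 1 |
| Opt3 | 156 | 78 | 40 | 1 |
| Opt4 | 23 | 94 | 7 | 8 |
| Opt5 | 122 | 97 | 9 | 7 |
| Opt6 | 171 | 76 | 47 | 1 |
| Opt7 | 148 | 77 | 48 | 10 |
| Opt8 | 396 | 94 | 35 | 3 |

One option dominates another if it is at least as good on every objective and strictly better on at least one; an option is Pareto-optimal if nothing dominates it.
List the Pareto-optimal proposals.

Opt1: dominated by Opt2 (capital cost 107≤300, daily riders 32≥25, operating cost 11≤35, build time 1≤8).
Opt2: not dominated.
Opt3: not dominated.
Opt4: not dominated (best capital cost).
Opt5: not dominated (best daily riders).
Opt6: dominated by Opt3 (capital cost 156≤171, daily riders 78≥76, operating cost 40≤47, build time 1≤1).
Opt7: dominated by Opt4 (capital cost 23≤148, daily riders 94≥77, operating cost 7≤48, build time 8≤10).
Opt8: not dominated.

Opt2, Opt3, Opt4, Opt5, Opt8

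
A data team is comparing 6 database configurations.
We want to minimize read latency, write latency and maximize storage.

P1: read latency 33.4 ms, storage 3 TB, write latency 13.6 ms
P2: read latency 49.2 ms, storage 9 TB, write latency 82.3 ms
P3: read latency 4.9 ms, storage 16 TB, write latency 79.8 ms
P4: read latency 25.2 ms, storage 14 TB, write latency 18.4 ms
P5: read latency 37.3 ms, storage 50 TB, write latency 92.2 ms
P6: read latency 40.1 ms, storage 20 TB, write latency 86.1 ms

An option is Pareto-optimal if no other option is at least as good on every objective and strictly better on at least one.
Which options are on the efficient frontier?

P1, P3, P4, P5, P6

P1: not dominated (best write latency).
P2: dominated by P3 (read latency 4.9≤49.2, storage 16≥9, write latency 79.8≤82.3).
P3: not dominated (best read latency).
P4: not dominated.
P5: not dominated (best storage).
P6: not dominated.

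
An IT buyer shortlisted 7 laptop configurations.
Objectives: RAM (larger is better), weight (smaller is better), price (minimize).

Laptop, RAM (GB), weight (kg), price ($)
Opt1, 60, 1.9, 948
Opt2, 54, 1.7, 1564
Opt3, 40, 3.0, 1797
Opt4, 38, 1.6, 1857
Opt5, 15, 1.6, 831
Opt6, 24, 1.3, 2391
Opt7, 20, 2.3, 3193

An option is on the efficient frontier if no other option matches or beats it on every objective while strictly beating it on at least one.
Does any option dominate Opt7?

Opt1 vs Opt7: RAM 60≥20, weight 1.9≤2.3, price 948≤3193 — Opt1 is at least as good on every objective and strictly better on at least one, so Opt1 dominates Opt7.

Yes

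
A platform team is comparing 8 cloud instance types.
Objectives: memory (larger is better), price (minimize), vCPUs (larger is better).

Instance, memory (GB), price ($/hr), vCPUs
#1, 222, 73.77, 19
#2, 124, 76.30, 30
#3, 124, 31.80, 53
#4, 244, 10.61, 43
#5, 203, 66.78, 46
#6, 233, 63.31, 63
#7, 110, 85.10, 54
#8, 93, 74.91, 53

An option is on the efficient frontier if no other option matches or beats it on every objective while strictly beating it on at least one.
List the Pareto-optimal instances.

#3, #4, #6

#1: dominated by #4 (memory 244≥222, price 10.61≤73.77, vCPUs 43≥19).
#2: dominated by #3 (memory 124≥124, price 31.80≤76.30, vCPUs 53≥30).
#3: not dominated.
#4: not dominated (best memory).
#5: dominated by #6 (memory 233≥203, price 63.31≤66.78, vCPUs 63≥46).
#6: not dominated (best vCPUs).
#7: dominated by #6 (memory 233≥110, price 63.31≤85.10, vCPUs 63≥54).
#8: dominated by #3 (memory 124≥93, price 31.80≤74.91, vCPUs 53≥53).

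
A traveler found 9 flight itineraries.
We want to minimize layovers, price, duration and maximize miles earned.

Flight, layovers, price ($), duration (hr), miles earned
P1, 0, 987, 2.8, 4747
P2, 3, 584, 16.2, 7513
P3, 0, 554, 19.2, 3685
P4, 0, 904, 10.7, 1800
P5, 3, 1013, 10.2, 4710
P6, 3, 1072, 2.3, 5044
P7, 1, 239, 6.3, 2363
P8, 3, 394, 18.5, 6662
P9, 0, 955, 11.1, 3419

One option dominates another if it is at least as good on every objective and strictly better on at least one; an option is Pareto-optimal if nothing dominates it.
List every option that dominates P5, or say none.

P1

P1: layovers 0≤3, price 987≤1013, duration 2.8≤10.2, miles earned 4747≥4710 — dominates P5.
Others (P2, P3, P4, P6, P7, P8, P9) are each worse than P5 on at least one objective.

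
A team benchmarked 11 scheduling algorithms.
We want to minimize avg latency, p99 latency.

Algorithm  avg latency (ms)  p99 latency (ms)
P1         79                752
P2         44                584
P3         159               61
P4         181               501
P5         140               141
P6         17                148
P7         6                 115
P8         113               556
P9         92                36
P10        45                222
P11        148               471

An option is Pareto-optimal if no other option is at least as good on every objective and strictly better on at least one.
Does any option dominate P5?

P7 vs P5: avg latency 6≤140, p99 latency 115≤141 — P7 is at least as good on every objective and strictly better on at least one, so P7 dominates P5.

Yes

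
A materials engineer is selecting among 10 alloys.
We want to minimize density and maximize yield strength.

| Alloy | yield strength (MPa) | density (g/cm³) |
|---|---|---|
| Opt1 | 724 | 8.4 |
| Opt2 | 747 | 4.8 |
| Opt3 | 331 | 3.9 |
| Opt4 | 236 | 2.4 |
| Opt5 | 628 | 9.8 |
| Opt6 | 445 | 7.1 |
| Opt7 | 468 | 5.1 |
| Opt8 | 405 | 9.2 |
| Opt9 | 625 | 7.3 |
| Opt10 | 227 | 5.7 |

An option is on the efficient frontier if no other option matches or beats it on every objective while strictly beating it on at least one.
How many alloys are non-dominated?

Opt1: dominated by Opt2 (yield strength 747≥724, density 4.8≤8.4).
Opt2: not dominated (best yield strength).
Opt3: not dominated.
Opt4: not dominated (best density).
Opt5: dominated by Opt1 (yield strength 724≥628, density 8.4≤9.8).
Opt6: dominated by Opt2 (yield strength 747≥445, density 4.8≤7.1).
Opt7: dominated by Opt2 (yield strength 747≥468, density 4.8≤5.1).
Opt8: dominated by Opt1 (yield strength 724≥405, density 8.4≤9.2).
Opt9: dominated by Opt2 (yield strength 747≥625, density 4.8≤7.3).
Opt10: dominated by Opt2 (yield strength 747≥227, density 4.8≤5.7).
Pareto-optimal: Opt2, Opt3, Opt4 → 3.

3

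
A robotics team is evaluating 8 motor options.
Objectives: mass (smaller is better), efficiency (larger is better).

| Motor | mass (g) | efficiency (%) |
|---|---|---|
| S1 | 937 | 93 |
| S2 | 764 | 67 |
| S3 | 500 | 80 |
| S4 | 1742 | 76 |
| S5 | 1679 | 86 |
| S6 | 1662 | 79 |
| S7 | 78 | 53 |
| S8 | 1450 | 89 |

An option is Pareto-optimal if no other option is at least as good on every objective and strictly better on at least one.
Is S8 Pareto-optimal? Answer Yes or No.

No

S1 vs S8: mass 937≤1450, efficiency 93≥89 — S1 is at least as good on every objective and strictly better on at least one, so S1 dominates S8.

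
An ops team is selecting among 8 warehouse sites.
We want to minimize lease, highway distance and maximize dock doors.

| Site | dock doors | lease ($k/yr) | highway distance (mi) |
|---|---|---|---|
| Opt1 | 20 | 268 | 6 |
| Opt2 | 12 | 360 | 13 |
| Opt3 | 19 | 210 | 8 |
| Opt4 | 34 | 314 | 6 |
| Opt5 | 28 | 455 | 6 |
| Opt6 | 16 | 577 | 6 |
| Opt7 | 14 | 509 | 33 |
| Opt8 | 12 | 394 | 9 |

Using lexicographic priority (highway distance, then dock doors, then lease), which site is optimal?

First minimize highway distance: best is 6, kept {Opt1, Opt4, Opt5, Opt6}.
Then maximize dock doors: best is 34, kept {Opt4}.

Opt4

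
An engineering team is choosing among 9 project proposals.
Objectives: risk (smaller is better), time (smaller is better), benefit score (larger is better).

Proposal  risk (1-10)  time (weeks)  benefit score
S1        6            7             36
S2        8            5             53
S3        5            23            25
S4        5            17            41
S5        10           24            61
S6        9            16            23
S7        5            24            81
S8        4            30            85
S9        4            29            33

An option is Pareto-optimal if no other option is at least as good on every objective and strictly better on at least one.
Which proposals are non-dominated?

S1, S2, S4, S7, S8, S9

S1: not dominated.
S2: not dominated (best time).
S3: dominated by S4 (risk 5≤5, time 17≤23, benefit score 41≥25).
S4: not dominated.
S5: dominated by S7 (risk 5≤10, time 24≤24, benefit score 81≥61).
S6: dominated by S1 (risk 6≤9, time 7≤16, benefit score 36≥23).
S7: not dominated.
S8: not dominated (best benefit score).
S9: not dominated.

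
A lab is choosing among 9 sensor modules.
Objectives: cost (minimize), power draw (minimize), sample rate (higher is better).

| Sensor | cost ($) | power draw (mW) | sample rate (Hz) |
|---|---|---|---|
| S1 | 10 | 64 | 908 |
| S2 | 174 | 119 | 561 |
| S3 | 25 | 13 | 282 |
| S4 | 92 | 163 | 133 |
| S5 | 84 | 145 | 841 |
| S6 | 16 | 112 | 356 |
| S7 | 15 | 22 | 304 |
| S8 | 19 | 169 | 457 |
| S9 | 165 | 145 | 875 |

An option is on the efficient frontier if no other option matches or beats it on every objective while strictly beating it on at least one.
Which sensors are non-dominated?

S1, S3, S7

S1: not dominated (best cost).
S2: dominated by S1 (cost 10≤174, power draw 64≤119, sample rate 908≥561).
S3: not dominated (best power draw).
S4: dominated by S1 (cost 10≤92, power draw 64≤163, sample rate 908≥133).
S5: dominated by S1 (cost 10≤84, power draw 64≤145, sample rate 908≥841).
S6: dominated by S1 (cost 10≤16, power draw 64≤112, sample rate 908≥356).
S7: not dominated.
S8: dominated by S1 (cost 10≤19, power draw 64≤169, sample rate 908≥457).
S9: dominated by S1 (cost 10≤165, power draw 64≤145, sample rate 908≥875).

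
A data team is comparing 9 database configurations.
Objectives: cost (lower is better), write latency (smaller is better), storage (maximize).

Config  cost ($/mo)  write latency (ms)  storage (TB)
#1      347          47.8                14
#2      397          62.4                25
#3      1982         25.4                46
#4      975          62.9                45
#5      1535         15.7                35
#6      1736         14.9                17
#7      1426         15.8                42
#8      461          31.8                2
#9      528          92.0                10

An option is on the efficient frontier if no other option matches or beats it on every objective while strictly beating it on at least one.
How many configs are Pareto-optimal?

#1: not dominated (best cost).
#2: not dominated.
#3: not dominated (best storage).
#4: not dominated.
#5: not dominated.
#6: not dominated (best write latency).
#7: not dominated.
#8: not dominated.
#9: dominated by #1 (cost 347≤528, write latency 47.8≤92.0, storage 14≥10).
Pareto-optimal: #1, #2, #3, #4, #5, #6, #7, #8 → 8.

8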